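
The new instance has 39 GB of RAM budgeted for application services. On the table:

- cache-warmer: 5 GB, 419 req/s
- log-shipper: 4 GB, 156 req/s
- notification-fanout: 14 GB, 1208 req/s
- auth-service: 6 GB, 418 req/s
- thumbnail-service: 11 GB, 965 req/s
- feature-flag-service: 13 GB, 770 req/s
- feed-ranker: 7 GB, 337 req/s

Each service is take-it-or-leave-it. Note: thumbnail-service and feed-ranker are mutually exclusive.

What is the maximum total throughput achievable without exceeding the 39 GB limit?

By throughput per GB: thumbnail-service 87.73, notification-fanout 86.29, cache-warmer 83.80 lead.
Cache-warmer + notification-fanout + auth-service + thumbnail-service uses 36 of the 39 GB and totals 3010.
No other feasible combination exceeds 3010.

3010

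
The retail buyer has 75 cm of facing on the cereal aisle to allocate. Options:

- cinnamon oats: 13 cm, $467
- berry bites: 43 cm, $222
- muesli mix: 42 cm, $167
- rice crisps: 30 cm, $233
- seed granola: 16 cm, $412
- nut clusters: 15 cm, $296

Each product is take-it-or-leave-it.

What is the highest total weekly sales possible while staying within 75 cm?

1408

Cinnamon oats + rice crisps + seed granola + nut clusters uses 74 of the 75 cm and totals 1408.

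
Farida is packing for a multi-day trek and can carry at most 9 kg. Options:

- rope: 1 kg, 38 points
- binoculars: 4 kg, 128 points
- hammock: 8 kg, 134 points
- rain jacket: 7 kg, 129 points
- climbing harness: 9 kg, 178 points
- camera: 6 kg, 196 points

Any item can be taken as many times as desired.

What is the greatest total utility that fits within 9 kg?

342

Ranking by ratio (utility/kg): rope 38.00, camera 32.67, binoculars 32.00.
Best packing: 9×rope — 9 kg, 342 total.
No other feasible combination exceeds 342.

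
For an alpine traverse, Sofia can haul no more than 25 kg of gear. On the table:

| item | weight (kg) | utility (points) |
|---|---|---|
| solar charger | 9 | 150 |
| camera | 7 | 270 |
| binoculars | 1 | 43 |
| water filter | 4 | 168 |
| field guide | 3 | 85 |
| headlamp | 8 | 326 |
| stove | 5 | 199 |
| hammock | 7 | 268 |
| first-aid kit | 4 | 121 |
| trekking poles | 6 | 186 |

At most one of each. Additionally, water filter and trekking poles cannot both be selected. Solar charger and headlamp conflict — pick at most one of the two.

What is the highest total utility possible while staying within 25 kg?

1006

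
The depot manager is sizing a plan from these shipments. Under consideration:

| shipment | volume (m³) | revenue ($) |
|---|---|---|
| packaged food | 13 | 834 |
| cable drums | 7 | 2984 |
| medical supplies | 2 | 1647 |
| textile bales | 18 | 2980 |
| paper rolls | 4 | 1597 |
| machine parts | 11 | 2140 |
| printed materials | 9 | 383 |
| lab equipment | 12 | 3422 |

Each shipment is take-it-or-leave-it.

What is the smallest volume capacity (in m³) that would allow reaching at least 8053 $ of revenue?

Look for the lowest-volume combination reaching 8053.
Taking cable drums + medical supplies + lab equipment gives 8053 (≥ 8053) for 21 m³.
No combination under 21 m³ hits 8053.

21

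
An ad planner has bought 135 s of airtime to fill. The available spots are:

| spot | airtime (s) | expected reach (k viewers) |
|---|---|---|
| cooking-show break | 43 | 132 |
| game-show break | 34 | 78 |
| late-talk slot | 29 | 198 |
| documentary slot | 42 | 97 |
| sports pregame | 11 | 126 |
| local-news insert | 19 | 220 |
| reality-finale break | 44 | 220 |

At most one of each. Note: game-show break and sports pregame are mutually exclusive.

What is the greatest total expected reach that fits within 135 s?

770

The ratio heuristic lands on late-talk slot + sports pregame + local-news insert + reality-finale break (764) but leaves 32 s idle.
The 11 s tied up in sports pregame is better spent on cooking-show break — total rises to 770 (135 s).
The closest alternative, late-talk slot + sports pregame + local-news insert + reality-finale break, reaches only 764.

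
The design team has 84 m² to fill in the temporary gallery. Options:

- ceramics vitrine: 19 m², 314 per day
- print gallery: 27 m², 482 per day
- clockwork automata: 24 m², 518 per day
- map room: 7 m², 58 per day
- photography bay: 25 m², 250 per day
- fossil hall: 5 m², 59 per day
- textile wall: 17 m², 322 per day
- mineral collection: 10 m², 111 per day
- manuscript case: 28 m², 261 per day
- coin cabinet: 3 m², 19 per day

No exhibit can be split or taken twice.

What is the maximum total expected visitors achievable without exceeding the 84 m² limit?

By expected visitors per m²: clockwork automata 21.58, textile wall 18.94, print gallery 17.85 lead.
Best packing: print gallery + clockwork automata + fossil hall + textile wall + mineral collection — 83 m², 1492 total.
An exhaustive check of the 1024 subsets confirms 1492.

1492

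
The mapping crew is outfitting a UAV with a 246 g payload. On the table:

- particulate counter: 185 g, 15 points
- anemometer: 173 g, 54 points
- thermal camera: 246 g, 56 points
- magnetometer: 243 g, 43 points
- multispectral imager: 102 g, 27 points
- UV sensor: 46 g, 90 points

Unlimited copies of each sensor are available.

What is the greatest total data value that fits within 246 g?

450

The ratio ordering already packs tightly: 5×UV sensor, 230 g, 450.
The spare 16 g is too small for any remaining sensor, and no exchange beats 450.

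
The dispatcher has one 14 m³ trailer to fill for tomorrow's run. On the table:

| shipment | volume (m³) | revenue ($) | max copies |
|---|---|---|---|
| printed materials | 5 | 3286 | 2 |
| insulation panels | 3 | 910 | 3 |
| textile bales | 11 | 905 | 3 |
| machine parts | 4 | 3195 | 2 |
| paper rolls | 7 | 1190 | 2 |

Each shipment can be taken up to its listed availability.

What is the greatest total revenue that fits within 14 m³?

9767

By revenue per m³: machine parts 798.75, printed materials 657.20, insulation panels 303.33 lead.
The ratio heuristic lands on printed materials + 2×machine parts (9676) but leaves 1 m³ idle.
Dropping machine parts frees 4 m³; slotting in printed materials (5 m³) lifts the total to 9767 at 14 m³.
Nothing else within 14 m³ beats 9767.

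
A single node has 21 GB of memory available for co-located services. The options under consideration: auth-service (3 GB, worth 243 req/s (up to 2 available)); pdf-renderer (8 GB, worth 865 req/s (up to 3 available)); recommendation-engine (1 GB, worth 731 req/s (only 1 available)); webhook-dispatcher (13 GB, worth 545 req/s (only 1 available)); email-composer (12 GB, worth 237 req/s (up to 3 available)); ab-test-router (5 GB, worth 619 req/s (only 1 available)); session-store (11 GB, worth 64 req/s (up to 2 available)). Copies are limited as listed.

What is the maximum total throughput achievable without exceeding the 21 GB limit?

A density-first pass picks 2×auth-service + pdf-renderer + recommendation-engine + ab-test-router — 2701 at 20 GB.
The 8 GB tied up in auth-service and ab-test-router is better spent on pdf-renderer — total rises to 2704 (20 GB).
That's the maximum — no swap from here does better than 2704.

2704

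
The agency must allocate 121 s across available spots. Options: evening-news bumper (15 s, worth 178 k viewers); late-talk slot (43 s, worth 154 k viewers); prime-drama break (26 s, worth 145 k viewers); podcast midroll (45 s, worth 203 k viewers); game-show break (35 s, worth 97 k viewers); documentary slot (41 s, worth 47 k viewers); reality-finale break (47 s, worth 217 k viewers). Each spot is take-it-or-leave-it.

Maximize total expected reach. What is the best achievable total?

623

By expected reach per s: evening-news bumper 11.87, prime-drama break 5.58, reality-finale break 4.62 lead.
Greedy by ratio would take evening-news bumper + prime-drama break + reality-finale break: 88 s used, total 540.
Dropping reality-finale break frees 47 s; slotting in podcast midroll + game-show break (80 s) lifts the total to 623 at 121 s.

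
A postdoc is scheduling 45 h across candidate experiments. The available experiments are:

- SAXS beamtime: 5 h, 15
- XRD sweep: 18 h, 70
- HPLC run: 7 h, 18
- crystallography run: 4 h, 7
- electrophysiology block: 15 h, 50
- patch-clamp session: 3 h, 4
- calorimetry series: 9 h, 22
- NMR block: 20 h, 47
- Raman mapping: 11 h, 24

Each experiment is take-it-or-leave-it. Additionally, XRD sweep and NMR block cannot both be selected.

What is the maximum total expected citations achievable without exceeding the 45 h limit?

Ranking by ratio (expected citations/h): XRD sweep 3.89, electrophysiology block 3.33, SAXS beamtime 3.00, HPLC run 2.57.
Best packing: SAXS beamtime + XRD sweep + HPLC run + electrophysiology block — 45 h, 153 total.

153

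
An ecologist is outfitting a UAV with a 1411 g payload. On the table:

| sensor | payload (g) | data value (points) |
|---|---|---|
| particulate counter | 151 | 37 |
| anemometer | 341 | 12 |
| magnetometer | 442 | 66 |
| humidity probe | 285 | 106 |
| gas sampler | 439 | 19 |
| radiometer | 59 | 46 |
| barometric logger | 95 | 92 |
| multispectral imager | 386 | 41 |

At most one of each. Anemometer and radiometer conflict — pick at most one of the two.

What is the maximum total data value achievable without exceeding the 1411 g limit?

Magnetometer + humidity probe + radiometer + barometric logger + multispectral imager uses 1267 of the 1411 g and totals 351.

351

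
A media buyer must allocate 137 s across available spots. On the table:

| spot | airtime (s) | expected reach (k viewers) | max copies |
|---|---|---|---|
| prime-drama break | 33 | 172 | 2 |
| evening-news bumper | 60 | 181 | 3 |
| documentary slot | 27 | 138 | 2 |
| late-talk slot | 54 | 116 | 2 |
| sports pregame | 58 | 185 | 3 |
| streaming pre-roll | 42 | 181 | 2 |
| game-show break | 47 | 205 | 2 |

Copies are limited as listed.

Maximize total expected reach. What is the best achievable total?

By expected reach per s: prime-drama break 5.21, documentary slot 5.11, game-show break 4.36, streaming pre-roll 4.31 lead.
Filling by ratio: 2×prime-drama break + 2×documentary slot for 620, with 17 s left unused.
Dropping documentary slot frees 27 s; slotting in streaming pre-roll (42 s) lifts the total to 663 at 135 s.
Every other selection either busts 137 s or exceeds an availability limit or fails to beat 663.

663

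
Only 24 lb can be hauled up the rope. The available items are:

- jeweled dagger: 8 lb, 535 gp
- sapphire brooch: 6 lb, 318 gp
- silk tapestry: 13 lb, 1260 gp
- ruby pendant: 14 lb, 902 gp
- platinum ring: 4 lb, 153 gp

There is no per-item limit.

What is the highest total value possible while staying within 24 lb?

1795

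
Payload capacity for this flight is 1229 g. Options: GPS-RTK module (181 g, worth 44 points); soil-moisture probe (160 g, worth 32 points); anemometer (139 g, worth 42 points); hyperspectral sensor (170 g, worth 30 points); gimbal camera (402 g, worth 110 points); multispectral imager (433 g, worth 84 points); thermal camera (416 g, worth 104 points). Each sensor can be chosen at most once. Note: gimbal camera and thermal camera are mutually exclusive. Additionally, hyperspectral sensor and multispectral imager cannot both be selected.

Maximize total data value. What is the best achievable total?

Ranking by ratio (data value/g): anemometer 0.30, gimbal camera 0.27, thermal camera 0.25.
Best packing: GPS-RTK module + anemometer + gimbal camera + multispectral imager — 1155 g, 280 total.

280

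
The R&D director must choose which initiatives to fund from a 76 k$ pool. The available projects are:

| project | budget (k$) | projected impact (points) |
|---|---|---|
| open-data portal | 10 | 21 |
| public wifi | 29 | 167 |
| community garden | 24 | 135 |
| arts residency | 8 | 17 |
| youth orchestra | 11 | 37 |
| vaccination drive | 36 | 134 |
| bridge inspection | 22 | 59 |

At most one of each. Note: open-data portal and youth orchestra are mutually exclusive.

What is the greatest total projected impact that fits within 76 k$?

361

The ratio heuristic lands on public wifi + community garden + arts residency + youth orchestra (356) but leaves 4 k$ idle.
The 19 k$ tied up in arts residency and youth orchestra is better spent on bridge inspection — total rises to 361 (75 k$).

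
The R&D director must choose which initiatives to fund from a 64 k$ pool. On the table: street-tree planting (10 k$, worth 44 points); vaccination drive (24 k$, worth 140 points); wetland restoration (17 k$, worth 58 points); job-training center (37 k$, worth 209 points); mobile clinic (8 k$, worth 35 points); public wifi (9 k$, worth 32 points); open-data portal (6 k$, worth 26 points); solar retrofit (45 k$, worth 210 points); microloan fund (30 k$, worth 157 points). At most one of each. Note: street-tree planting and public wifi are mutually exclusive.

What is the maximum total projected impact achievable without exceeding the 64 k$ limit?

349

Vaccination drive + job-training center uses 61 of the 64 k$ and totals 349.
No other feasible combination exceeds 349.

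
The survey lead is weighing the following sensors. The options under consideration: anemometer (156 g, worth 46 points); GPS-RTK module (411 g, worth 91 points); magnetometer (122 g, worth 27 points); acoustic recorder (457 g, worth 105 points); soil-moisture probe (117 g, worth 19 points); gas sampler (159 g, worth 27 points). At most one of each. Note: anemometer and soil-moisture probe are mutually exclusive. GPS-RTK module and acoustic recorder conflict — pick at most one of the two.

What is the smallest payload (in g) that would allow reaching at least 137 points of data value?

Need the lightest bundle worth ≥ 137.
Taking anemometer + GPS-RTK module gives 137 (≥ 137) for 567 g.
Any bundle with less than 567 g falls short of 137.

567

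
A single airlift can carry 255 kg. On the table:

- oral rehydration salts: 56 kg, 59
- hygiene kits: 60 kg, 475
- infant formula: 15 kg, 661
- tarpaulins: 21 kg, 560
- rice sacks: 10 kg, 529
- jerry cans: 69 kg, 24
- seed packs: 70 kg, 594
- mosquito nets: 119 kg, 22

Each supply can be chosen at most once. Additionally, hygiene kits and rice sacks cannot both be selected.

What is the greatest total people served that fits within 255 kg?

2427

By people served per kg: rice sacks 52.90, infant formula 44.07, tarpaulins 26.67, seed packs 8.49 lead.
Taking oral rehydration salts + infant formula + tarpaulins + rice sacks + jerry cans + seed packs: 241 kg used, 2427 in people served.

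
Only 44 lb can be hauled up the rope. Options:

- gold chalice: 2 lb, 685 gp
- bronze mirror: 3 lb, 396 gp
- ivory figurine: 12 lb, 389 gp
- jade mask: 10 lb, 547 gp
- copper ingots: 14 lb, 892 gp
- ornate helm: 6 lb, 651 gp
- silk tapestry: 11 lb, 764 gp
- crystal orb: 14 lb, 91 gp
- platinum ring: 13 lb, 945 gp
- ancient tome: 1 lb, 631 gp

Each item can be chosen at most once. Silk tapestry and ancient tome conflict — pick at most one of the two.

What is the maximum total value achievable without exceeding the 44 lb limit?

4200

Gold chalice + bronze mirror + copper ingots + ornate helm + platinum ring + ancient tome uses 39 of the 44 lb and totals 4200.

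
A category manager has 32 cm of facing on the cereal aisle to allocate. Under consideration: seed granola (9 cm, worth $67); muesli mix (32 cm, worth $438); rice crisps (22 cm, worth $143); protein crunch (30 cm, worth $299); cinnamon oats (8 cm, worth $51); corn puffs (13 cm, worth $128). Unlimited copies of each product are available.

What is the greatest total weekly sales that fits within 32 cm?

438

Best packing: muesli mix — 32 cm, 438 total.
No other feasible combination exceeds 438.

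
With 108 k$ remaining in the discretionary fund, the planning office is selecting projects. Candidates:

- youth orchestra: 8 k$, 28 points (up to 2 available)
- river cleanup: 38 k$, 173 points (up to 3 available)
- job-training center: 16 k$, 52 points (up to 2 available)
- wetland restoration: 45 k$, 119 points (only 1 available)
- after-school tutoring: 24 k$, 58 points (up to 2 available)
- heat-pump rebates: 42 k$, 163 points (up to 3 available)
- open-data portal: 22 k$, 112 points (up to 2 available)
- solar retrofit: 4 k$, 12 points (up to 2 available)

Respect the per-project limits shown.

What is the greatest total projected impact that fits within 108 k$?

486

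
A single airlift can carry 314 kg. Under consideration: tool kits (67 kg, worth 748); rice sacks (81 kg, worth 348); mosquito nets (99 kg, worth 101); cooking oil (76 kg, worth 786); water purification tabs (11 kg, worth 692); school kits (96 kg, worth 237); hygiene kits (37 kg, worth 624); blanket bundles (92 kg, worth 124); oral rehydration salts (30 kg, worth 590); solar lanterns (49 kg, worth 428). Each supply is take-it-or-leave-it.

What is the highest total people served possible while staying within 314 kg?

3868

Tool kits + cooking oil + water purification tabs + hygiene kits + oral rehydration salts + solar lanterns uses 270 of the 314 kg and totals 3868.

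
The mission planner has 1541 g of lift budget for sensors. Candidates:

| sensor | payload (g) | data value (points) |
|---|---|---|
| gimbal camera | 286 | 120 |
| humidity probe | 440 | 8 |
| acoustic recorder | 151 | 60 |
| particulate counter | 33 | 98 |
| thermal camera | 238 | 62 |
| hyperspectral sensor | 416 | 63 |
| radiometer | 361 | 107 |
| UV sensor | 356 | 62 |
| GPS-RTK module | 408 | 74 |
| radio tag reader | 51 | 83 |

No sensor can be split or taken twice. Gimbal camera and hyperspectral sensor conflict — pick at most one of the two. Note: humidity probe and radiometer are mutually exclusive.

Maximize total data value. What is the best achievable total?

Taking gimbal camera + acoustic recorder + particulate counter + thermal camera + radiometer + GPS-RTK module + radio tag reader: 1528 g used, 604 in data value.
The spare 13 g is too small for any remaining sensor, and no feasible exchange beats 604.

604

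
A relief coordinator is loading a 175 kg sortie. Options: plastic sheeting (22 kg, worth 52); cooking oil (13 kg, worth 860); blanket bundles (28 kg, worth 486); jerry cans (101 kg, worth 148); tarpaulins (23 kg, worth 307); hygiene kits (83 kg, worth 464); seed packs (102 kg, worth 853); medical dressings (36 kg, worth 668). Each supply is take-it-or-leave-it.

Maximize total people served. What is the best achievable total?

2688

Density check — cooking oil 66.15, medical dressings 18.56, blanket bundles 17.36 are the best per kg.
Filling by ratio: plastic sheeting + cooking oil + blanket bundles + tarpaulins + medical dressings for 2373, with 53 kg left unused.
The 50 kg tied up in plastic sheeting and blanket bundles is better spent on seed packs — total rises to 2688 (174 kg).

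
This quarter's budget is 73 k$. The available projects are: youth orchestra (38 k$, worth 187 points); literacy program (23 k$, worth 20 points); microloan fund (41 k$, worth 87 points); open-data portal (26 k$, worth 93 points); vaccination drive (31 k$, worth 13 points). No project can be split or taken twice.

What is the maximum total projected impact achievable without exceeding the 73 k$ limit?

280

By projected impact per k$: youth orchestra 4.92, open-data portal 3.58, microloan fund 2.12, literacy program 0.87 lead.
Taking youth orchestra + open-data portal: 64 k$ used, 280 in projected impact.
Every other selection either busts 73 k$ or fails to beat 280.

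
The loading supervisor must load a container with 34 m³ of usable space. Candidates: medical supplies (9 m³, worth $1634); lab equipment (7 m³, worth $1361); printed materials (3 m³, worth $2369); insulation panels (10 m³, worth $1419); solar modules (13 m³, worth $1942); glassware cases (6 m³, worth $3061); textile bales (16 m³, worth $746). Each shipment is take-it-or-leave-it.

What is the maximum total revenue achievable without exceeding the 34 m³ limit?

9006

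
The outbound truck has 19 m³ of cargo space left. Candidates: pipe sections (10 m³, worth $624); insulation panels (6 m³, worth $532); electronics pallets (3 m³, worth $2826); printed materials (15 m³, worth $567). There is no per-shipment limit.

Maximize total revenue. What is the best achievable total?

16956

Density check — electronics pallets 942.00, insulation panels 88.67, pipe sections 62.40 are the best per m³.
The ratio ordering already packs tightly: 6×electronics pallets, 18 m³, 16956.
Nothing else within 19 m³ beats 16956.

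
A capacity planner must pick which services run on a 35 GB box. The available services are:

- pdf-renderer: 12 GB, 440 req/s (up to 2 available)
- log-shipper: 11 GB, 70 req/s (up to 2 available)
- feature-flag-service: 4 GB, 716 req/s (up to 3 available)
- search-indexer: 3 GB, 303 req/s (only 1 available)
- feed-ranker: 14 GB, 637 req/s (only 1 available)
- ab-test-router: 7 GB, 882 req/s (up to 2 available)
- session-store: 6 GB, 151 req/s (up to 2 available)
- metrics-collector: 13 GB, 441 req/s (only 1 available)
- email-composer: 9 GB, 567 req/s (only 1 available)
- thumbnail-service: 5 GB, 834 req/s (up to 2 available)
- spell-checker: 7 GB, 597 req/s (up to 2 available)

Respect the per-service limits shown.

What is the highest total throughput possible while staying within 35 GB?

5167

Density check — feature-flag-service 179.00, thumbnail-service 166.80, ab-test-router 126.00, search-indexer 101.00 are the best per GB.
A density-first pass picks 3×feature-flag-service + search-indexer + ab-test-router + 2×thumbnail-service — 5001 at 32 GB.
Dropping feature-flag-service frees 4 GB; slotting in ab-test-router (7 GB) lifts the total to 5167 at 35 GB.
No other feasible combination exceeds 5167.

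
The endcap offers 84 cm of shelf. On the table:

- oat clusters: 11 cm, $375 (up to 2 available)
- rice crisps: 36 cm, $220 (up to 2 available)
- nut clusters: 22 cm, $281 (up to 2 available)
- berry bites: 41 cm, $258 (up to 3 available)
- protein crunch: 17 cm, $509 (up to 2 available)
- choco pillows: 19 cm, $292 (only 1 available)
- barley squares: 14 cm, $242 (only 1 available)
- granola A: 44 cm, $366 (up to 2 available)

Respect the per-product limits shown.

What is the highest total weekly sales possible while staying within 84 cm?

2060

Ranking by ratio (weekly sales/cm): oat clusters 34.09, protein crunch 29.94, barley squares 17.29.
Taking the top-ratio products first gives 2×oat clusters + 2×protein crunch + barley squares for 2010 (70 cm).
The 14 cm tied up in barley squares is better spent on choco pillows — total rises to 2060 (75 cm).
No other feasible combination exceeds 2060.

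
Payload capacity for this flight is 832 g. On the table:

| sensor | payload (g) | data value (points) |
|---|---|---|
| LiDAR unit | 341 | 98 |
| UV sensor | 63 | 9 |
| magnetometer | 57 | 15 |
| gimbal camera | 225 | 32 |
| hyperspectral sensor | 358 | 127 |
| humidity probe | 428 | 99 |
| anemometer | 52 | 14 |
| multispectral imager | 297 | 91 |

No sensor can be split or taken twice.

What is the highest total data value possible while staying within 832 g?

256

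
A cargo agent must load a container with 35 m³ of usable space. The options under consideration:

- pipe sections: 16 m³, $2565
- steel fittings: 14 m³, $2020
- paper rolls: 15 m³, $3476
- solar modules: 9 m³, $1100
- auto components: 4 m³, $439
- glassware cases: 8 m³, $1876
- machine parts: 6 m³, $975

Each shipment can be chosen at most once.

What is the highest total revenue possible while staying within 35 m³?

6766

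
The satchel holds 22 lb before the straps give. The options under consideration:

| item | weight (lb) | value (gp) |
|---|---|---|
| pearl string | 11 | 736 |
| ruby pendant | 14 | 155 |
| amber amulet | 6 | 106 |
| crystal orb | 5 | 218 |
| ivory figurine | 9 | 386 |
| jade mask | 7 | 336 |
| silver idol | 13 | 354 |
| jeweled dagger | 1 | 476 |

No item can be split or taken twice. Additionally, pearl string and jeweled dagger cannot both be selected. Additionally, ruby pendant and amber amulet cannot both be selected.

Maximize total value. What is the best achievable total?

1416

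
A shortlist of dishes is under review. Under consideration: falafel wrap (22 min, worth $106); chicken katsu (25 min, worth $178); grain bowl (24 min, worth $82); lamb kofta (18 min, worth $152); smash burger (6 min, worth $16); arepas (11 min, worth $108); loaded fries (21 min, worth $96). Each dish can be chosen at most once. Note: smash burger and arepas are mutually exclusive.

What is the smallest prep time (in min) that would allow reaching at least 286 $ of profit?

36

Look for the lowest-prep combination reaching 286.
Taking chicken katsu + arepas gives 286 (≥ 286) for 36 min.
No combination under 36 min hits 286.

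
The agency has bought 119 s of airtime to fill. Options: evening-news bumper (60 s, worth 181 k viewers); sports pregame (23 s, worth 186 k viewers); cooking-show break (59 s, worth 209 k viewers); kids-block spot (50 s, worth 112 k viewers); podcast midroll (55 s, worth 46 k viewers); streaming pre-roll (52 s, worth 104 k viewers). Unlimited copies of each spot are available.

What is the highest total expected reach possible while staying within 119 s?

930

Ranking by ratio (expected reach/s): sports pregame 8.09, cooking-show break 3.54, evening-news bumper 3.02.
Best packing: 5×sports pregame — 115 s, 930 total.
Nothing else within 119 s beats 930.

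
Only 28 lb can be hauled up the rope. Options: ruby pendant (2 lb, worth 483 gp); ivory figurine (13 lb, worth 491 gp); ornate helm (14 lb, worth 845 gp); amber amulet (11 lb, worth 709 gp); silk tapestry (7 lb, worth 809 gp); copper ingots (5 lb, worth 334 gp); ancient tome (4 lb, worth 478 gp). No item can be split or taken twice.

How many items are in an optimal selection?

4

The maximum value within 28 lb is 2615.
ruby pendant + ornate helm + silk tapestry + ancient tome hits 2615 at 27 lb.
Any selection reaching 2615 contains exactly 4 items.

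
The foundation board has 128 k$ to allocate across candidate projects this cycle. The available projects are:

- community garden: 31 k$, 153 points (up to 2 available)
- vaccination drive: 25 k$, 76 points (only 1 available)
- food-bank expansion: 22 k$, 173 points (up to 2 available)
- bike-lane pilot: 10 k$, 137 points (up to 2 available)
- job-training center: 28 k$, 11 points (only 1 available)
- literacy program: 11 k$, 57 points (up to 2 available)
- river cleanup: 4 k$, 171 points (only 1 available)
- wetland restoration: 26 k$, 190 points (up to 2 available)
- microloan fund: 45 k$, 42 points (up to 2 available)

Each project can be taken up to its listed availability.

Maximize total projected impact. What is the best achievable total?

1171

The ratio ordering already packs tightly: 2×food-bank expansion + 2×bike-lane pilot + river cleanup + 2×wetland restoration, 120 k$, 1171.
The spare 8 k$ is too small for any remaining project, and no exchange beats 1171.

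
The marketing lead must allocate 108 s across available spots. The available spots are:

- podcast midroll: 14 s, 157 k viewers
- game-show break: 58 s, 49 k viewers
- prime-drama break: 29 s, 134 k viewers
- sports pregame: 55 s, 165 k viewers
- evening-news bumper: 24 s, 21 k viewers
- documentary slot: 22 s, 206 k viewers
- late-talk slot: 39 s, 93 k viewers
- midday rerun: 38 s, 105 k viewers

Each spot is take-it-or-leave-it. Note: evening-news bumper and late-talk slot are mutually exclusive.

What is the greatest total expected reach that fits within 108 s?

By expected reach per s: podcast midroll 11.21, documentary slot 9.36, prime-drama break 4.62, sports pregame 3.00 lead.
Taking podcast midroll + prime-drama break + documentary slot + midday rerun: 103 s used, 602 in expected reach.
The spare 5 s is too small for any remaining spot, and no feasible exchange beats 602.

602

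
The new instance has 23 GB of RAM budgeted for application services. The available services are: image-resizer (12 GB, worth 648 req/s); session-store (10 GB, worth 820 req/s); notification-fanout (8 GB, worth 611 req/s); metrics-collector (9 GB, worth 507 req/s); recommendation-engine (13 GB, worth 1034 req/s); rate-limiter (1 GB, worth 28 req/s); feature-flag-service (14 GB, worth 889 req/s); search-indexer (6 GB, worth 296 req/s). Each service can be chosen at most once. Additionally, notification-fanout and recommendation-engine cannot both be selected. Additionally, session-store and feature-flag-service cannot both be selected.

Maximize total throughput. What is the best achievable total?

1854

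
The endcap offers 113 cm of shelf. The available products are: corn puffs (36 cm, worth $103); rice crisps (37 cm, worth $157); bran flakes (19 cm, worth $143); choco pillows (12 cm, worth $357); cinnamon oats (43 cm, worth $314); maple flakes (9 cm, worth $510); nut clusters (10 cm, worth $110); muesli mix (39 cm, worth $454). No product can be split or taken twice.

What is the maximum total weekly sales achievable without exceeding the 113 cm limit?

The ratio heuristic lands on bran flakes + choco pillows + maple flakes + nut clusters + muesli mix (1574) but leaves 24 cm idle.
The 19 cm tied up in bran flakes is better spent on cinnamon oats — total rises to 1745 (113 cm).
The closest alternative, choco pillows + cinnamon oats + maple flakes + muesli mix, reaches only 1635.

1745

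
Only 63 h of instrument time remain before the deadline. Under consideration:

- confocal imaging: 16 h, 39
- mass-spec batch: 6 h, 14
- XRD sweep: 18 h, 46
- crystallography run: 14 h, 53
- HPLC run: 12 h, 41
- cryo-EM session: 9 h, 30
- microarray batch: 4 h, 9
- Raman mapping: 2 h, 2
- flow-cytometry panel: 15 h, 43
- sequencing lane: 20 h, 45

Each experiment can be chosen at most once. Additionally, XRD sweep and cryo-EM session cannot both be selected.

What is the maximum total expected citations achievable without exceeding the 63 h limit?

192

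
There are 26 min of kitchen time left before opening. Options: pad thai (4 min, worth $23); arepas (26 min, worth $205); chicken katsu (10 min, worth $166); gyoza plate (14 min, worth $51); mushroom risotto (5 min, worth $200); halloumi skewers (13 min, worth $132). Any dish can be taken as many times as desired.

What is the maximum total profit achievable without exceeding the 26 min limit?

1000

Taking 5×mushroom risotto: 25 min used, 1000 in profit.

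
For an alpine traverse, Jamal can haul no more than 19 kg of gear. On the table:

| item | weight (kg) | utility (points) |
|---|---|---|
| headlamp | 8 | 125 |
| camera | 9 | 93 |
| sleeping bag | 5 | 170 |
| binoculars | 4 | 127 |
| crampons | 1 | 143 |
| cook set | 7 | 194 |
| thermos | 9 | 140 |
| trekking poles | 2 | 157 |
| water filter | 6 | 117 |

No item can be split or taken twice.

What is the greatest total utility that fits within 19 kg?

791

Density check — crampons 143.00, trekking poles 78.50, sleeping bag 34.00, binoculars 31.75 are the best per kg.
Taking sleeping bag + binoculars + crampons + cook set + trekking poles: 19 kg used, 791 in utility.
Next best is sleeping bag + binoculars + crampons + trekking poles + water filter at 714 (18 kg) — short by 77.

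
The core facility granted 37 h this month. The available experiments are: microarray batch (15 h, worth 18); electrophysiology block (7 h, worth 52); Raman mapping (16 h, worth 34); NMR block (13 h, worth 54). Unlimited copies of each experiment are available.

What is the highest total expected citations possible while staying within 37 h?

Best packing: 5×electrophysiology block — 35 h, 260 total.
Every other selection either busts 37 h or fails to beat 260.

260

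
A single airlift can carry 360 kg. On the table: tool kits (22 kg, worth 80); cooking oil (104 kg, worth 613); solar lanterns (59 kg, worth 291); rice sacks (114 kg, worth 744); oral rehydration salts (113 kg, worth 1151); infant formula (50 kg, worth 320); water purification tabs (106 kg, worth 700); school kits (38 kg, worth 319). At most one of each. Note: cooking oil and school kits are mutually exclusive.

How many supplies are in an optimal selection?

4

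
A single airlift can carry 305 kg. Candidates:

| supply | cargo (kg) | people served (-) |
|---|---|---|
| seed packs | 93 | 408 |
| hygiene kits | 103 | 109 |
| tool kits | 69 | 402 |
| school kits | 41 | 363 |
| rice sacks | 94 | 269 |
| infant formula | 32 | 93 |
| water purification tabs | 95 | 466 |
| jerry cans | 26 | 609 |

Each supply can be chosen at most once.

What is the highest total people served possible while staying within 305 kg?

1939

Taking the top-ratio supplies first gives tool kits + school kits + infant formula + water purification tabs + jerry cans for 1933 (263 kg).
Replace tool kits with seed packs: the trade gains 6 net, giving 1939 at 287 kg.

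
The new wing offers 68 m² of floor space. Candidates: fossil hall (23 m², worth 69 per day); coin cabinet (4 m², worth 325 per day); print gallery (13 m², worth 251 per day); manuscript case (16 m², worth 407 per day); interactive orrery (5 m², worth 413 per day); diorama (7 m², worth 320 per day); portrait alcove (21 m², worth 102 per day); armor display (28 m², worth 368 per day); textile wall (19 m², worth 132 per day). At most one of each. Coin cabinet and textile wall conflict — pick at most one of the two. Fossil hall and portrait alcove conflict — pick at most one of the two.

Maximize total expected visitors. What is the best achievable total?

Density check — interactive orrery 82.60, coin cabinet 81.25, diorama 45.71, manuscript case 25.44 are the best per m².
Taking coin cabinet + manuscript case + interactive orrery + diorama + armor display: 60 m² used, 1833 in expected visitors.
Nothing else feasible within 68 m² beats 1833.

1833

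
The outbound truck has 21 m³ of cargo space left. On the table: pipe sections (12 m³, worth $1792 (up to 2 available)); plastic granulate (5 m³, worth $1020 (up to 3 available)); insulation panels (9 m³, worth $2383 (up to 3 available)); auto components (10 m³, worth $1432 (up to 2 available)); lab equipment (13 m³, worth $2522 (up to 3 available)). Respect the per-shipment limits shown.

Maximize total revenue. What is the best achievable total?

4766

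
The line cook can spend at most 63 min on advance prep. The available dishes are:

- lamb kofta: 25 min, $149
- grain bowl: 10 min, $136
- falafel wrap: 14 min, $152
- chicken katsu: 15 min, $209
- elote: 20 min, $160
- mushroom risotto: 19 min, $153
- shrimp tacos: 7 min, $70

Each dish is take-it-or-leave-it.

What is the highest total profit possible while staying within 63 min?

657

A density-first pass picks grain bowl + falafel wrap + chicken katsu + shrimp tacos — 567 at 46 min.
The 7 min tied up in shrimp tacos is better spent on elote — total rises to 657 (59 min).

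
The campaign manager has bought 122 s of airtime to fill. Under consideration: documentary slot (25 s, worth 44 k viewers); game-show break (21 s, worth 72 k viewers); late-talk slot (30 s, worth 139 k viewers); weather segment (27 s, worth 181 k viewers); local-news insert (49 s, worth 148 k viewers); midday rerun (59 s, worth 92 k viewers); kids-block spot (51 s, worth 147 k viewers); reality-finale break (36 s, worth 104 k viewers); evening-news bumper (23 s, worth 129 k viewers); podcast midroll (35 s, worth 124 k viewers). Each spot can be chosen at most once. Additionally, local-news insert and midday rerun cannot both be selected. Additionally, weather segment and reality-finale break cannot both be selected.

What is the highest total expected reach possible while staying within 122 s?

573

Taking late-talk slot + weather segment + evening-news bumper + podcast midroll: 115 s used, 573 in expected reach.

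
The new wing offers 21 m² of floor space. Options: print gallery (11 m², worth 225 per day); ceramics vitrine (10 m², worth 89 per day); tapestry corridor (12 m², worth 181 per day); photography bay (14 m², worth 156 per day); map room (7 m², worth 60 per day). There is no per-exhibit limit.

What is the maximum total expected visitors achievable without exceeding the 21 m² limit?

314

By expected visitors per m²: print gallery 20.45, tapestry corridor 15.08, photography bay 11.14, ceramics vitrine 8.90 lead.
Best packing: print gallery + ceramics vitrine — 21 m², 314 total.
Every other selection either busts 21 m² or fails to beat 314.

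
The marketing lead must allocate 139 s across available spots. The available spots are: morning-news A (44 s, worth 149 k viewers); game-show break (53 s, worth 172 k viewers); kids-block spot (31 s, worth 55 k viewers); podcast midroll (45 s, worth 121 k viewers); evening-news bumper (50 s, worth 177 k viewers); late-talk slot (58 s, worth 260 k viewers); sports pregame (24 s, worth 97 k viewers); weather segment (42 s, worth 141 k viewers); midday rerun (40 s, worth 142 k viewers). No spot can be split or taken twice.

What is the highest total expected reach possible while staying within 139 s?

Density check — late-talk slot 4.48, sports pregame 4.04, midday rerun 3.55, evening-news bumper 3.54 are the best per s.
A density-first pass picks late-talk slot + sports pregame + midday rerun — 499 at 122 s.
Replace midday rerun with evening-news bumper: the trade gains 35 net, giving 534 at 132 s.
Runner-up game-show break + late-talk slot + sports pregame tops out at 529.

534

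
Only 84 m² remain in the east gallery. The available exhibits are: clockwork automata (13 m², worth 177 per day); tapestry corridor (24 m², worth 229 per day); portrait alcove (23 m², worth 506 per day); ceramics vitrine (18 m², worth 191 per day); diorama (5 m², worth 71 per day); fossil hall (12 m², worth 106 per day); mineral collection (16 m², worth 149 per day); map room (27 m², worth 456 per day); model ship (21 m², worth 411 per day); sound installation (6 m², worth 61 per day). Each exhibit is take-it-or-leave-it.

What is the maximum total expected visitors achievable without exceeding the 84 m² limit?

1550

By expected visitors per m²: portrait alcove 22.00, model ship 19.57, map room 16.89 lead.
The ratio heuristic lands on portrait alcove + diorama + map room + model ship + sound installation (1505) but leaves 2 m² idle.
The 11 m² tied up in diorama and sound installation is better spent on clockwork automata — total rises to 1550 (84 m²).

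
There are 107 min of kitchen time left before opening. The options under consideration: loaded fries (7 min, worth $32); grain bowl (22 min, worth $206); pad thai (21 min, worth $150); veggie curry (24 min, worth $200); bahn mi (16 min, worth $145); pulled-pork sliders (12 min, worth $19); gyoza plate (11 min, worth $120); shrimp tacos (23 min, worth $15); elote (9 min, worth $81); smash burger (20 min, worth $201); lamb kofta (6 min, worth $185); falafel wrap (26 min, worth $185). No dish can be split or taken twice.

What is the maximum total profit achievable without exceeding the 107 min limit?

1089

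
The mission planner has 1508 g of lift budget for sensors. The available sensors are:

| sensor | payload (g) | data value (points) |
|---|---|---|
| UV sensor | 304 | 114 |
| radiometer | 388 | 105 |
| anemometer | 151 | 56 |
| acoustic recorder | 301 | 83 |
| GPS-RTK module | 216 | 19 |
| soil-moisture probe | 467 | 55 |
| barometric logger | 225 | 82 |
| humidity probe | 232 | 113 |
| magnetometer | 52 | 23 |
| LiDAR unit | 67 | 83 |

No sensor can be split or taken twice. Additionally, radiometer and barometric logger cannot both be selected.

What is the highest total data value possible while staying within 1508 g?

577

Filling by ratio: UV sensor + anemometer + acoustic recorder + barometric logger + humidity probe + magnetometer + LiDAR unit for 554, with 176 g left unused.
Dropping barometric logger frees 225 g; slotting in radiometer (388 g) lifts the total to 577 at 1495 g.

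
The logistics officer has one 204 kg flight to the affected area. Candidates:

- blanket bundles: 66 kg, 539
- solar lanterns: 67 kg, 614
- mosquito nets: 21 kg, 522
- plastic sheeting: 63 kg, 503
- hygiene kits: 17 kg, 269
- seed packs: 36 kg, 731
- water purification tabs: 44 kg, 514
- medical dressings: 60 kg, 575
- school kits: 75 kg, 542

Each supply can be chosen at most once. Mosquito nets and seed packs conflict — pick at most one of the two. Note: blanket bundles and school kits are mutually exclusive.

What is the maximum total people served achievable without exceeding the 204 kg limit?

2323

Best packing: plastic sheeting + seed packs + water purification tabs + medical dressings — 203 kg, 2323 total.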